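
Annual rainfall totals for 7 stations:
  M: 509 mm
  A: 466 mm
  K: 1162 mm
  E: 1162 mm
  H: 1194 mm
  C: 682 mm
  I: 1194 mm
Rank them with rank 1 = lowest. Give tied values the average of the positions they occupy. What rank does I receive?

Sorted (ascending): 466, 509, 682, 1162, 1162, 1194, 1194
The 2 values of 1162 occupy positions 4–5 → average rank (4+5)/2 = 4.5.
The 2 values of 1194 occupy positions 6–7 → average rank (6+7)/2 = 6.5.
I has value 1194 mm → rank 6.5.

6.5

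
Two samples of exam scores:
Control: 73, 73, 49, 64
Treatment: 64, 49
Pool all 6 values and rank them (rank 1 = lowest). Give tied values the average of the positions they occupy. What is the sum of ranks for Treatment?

5

Sorted (ascending): 49, 49, 64, 64, 73, 73
The 2 values of 49 occupy positions 1–2 → average rank (1+2)/2 = 1.5.
The 2 values of 64 occupy positions 3–4 → average rank (3+4)/2 = 3.5.
The 2 values of 73 occupy positions 5–6 → average rank (5+6)/2 = 5.5.
Treatment values → pooled ranks: 64→3.5, 49→1.5
Rank sum = 3.5 + 1.5 = 5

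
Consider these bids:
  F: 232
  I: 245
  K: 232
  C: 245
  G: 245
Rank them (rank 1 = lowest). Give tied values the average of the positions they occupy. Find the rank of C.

Sorted (ascending): 232, 232, 245, 245, 245
The 2 values of 232 occupy positions 1–2 → average rank (1+2)/2 = 1.5.
The 3 values of 245 occupy positions 3–5 → average rank 4.
C has value 245 → rank 4.

4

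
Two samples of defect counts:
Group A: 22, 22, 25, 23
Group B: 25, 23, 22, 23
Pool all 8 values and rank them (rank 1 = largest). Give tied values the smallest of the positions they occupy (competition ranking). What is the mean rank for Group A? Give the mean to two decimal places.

Sorted (descending): 25, 25, 23, 23, 23, 22, 22, 22
The 2 values of 25 occupy positions 1–2 → each gets rank 1.
The 3 values of 23 occupy positions 3–5 → each gets rank 3.
The 3 values of 22 occupy positions 6–8 → each gets rank 6.
Group A values → pooled ranks: 22→6, 22→6, 25→1, 23→3
Mean rank = (6 + 6 + 1 + 3) / 4 = 4.00

4.00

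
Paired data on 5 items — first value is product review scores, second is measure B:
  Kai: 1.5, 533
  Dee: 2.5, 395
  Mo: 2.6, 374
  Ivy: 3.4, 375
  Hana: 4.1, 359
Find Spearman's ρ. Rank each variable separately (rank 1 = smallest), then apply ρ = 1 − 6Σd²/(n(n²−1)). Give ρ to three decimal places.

-0.900

Ranks of variable 1: 1, 2, 3, 4, 5
Ranks of variable 2: 5, 4, 2, 3, 1
d = r₁ − r₂: -4, -2, 1, 1, 4
d²: 16, 4, 1, 1, 16; Σd² = 38
ρ = 1 − 6·38/(5·24) = 1 − 228/120 = -0.900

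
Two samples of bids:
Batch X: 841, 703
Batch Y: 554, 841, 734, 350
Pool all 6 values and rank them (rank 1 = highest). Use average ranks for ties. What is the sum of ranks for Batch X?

Sorted (descending): 841, 841, 734, 703, 554, 350
The 2 values of 841 occupy positions 1–2 → average rank (1+2)/2 = 1.5.
Batch X values → pooled ranks: 841→1.5, 703→4
Rank sum = 1.5 + 4 = 5.5

5.5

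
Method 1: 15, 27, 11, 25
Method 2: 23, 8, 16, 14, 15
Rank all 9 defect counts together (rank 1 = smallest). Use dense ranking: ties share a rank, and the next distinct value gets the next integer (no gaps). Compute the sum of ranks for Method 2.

19

Sorted (ascending): 8, 11, 14, 15, 15, 16, 23, 25, 27
The 2 values of 15 share dense rank 4.
Remaining distinct values take the next consecutive integers.
Method 2 values → pooled ranks: 23→6, 8→1, 16→5, 14→3, 15→4
Rank sum = 6 + 1 + 5 + 3 + 4 = 19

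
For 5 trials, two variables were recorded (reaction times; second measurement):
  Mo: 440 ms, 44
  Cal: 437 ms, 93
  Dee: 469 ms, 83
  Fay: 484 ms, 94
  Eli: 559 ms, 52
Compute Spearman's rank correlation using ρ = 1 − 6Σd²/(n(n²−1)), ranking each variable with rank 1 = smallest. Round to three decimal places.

0.000

Ranks of variable 1: 2, 1, 3, 4, 5
Ranks of variable 2: 1, 4, 3, 5, 2
d = r₁ − r₂: 1, -3, 0, -1, 3
d²: 1, 9, 0, 1, 9; Σd² = 20
ρ = 1 − 6·20/(5·24) = 1 − 120/120 = 0.000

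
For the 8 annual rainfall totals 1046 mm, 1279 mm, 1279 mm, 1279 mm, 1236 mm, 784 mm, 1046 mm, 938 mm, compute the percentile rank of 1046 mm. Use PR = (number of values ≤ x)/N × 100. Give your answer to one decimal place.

50.0

N = 8.
Strictly below 1046: 2. Equal to 1046: 2.
PR = 4/8 × 100 = 50.0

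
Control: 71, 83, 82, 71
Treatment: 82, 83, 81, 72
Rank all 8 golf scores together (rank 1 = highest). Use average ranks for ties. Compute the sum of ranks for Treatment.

16

Sorted (descending): 83, 83, 82, 82, 81, 72, 71, 71
The 2 values of 83 occupy positions 1–2 → average rank (1+2)/2 = 1.5.
The 2 values of 82 occupy positions 3–4 → average rank (3+4)/2 = 3.5.
The 2 values of 71 occupy positions 7–8 → average rank (7+8)/2 = 7.5.
Treatment values → pooled ranks: 82→3.5, 83→1.5, 81→5, 72→6
Rank sum = 3.5 + 1.5 + 5 + 6 = 16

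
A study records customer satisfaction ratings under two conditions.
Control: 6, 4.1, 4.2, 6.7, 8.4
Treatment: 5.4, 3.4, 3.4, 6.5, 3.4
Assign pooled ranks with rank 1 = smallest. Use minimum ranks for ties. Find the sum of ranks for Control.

Sorted (ascending): 3.4, 3.4, 3.4, 4.1, 4.2, 5.4, 6, 6.5, 6.7, 8.4
The 3 values of 3.4 occupy positions 1–3 → each gets rank 1.
Control values → pooled ranks: 6→7, 4.1→4, 4.2→5, 6.7→9, 8.4→10
Rank sum = 7 + 4 + 5 + 9 + 10 = 35

35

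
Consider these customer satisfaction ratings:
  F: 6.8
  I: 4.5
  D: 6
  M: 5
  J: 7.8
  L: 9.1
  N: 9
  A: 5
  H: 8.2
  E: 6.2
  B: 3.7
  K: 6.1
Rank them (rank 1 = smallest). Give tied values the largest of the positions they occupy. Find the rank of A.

Sorted (ascending): 3.7, 4.5, 5, 5, 6, 6.1, 6.2, 6.8, 7.8, 8.2, 9, 9.1
The 2 values of 5 occupy positions 3–4 → each gets rank 4.
A has value 5 → rank 4.

4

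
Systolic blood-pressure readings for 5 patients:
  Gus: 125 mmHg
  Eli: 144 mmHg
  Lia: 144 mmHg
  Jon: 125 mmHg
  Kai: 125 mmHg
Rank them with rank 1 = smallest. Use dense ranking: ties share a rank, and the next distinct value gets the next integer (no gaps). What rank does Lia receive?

Sorted (ascending): 125, 125, 125, 144, 144
The 3 values of 125 share dense rank 1.
The 2 values of 144 share dense rank 2.
Lia has value 144 mmHg → rank 2.

2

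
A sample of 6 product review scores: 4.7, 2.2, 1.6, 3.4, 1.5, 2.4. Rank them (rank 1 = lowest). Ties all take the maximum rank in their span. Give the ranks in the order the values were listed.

Sorted (ascending): 1.5, 1.6, 2.2, 2.4, 3.4, 4.7
No ties — each value takes its position as its rank.

6, 3, 2, 5, 1, 4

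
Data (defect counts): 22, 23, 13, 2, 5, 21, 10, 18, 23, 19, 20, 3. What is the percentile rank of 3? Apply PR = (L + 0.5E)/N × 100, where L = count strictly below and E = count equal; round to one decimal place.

N = 12.
Strictly below 3: 1. Equal to 3: 1.
PR = (1 + 0.5·1)/12 × 100 = 12.5

12.5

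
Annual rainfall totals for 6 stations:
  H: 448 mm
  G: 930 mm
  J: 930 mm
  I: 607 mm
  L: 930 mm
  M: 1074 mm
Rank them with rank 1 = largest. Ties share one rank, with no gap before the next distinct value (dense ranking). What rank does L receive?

Sorted (descending): 1074, 930, 930, 930, 607, 448
The 3 values of 930 share dense rank 2.
Remaining distinct values take the next consecutive integers.
L has value 930 mm → rank 2.

2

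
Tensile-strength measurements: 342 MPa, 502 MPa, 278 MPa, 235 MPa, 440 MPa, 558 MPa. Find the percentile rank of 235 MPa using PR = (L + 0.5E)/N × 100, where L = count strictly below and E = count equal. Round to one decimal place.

8.3

N = 6.
Strictly below 235: 0. Equal to 235: 1.
PR = (0 + 0.5·1)/6 × 100 = 8.3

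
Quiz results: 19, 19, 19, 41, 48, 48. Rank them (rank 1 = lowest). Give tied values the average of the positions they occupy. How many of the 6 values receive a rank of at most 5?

Sorted (ascending): 19, 19, 19, 41, 48, 48
The 3 values of 19 occupy positions 1–3 → average rank 2.
The 2 values of 48 occupy positions 5–6 → average rank (5+6)/2 = 5.5.
Ranks ≤ 5: {2, 2, 2, 4} → 4 values.

4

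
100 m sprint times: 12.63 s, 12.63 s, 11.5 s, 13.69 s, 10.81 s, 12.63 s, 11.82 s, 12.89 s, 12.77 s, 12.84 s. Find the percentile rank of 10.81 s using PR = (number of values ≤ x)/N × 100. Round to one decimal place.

N = 10.
Strictly below 10.81: 0. Equal to 10.81: 1.
PR = 1/10 × 100 = 10.0

10.0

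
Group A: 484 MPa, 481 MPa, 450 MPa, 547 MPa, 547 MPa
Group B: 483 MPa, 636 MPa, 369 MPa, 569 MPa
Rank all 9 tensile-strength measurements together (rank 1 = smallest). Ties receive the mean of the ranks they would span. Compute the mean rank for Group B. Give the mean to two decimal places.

Sorted (ascending): 369, 450, 481, 483, 484, 547, 547, 569, 636
The 2 values of 547 occupy positions 6–7 → average rank (6+7)/2 = 6.5.
Group B values → pooled ranks: 483→4, 636→9, 369→1, 569→8
Mean rank = (4 + 9 + 1 + 8) / 4 = 5.50

5.50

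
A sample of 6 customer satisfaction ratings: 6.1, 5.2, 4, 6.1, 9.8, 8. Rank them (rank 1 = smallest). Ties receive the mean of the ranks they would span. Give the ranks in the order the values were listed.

3.5, 2, 1, 3.5, 6, 5

Sorted (ascending): 4, 5.2, 6.1, 6.1, 8, 9.8
The 2 values of 6.1 occupy positions 3–4 → average rank (3+4)/2 = 3.5.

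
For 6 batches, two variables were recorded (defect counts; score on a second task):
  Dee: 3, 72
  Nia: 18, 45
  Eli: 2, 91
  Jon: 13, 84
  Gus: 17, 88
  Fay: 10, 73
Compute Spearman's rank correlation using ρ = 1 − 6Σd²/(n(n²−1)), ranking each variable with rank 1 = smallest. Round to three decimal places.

-0.429

Ranks of variable 1: 2, 6, 1, 4, 5, 3
Ranks of variable 2: 2, 1, 6, 4, 5, 3
d = r₁ − r₂: 0, 5, -5, 0, 0, 0
d²: 0, 25, 25, 0, 0, 0; Σd² = 50
ρ = 1 − 6·50/(6·35) = 1 − 300/210 = -0.429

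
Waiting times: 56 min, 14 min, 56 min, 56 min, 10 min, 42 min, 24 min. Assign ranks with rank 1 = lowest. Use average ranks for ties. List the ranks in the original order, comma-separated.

Sorted (ascending): 10, 14, 24, 42, 56, 56, 56
The 3 values of 56 occupy positions 5–7 → average rank 6.

6, 2, 6, 6, 1, 4, 3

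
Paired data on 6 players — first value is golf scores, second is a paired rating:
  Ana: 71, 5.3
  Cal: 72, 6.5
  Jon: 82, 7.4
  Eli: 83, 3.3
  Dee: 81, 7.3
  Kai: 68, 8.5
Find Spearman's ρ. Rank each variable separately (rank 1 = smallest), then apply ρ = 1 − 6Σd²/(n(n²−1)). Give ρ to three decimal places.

Ranks of variable 1: 2, 3, 5, 6, 4, 1
Ranks of variable 2: 2, 3, 5, 1, 4, 6
d = r₁ − r₂: 0, 0, 0, 5, 0, -5
d²: 0, 0, 0, 25, 0, 25; Σd² = 50
ρ = 1 − 6·50/(6·35) = 1 − 300/210 = -0.429

-0.429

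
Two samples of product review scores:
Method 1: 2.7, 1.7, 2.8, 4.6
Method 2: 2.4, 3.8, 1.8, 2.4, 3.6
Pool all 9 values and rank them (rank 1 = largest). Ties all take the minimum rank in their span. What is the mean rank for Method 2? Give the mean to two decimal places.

Sorted (descending): 4.6, 3.8, 3.6, 2.8, 2.7, 2.4, 2.4, 1.8, 1.7
The 2 values of 2.4 occupy positions 6–7 → each gets rank 6.
Method 2 values → pooled ranks: 2.4→6, 3.8→2, 1.8→8, 2.4→6, 3.6→3
Mean rank = (6 + 2 + 8 + 6 + 3) / 5 = 5.00

5.00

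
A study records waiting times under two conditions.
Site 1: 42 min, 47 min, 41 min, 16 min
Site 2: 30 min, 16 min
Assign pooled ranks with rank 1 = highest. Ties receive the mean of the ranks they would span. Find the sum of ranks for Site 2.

9.5

Sorted (descending): 47, 42, 41, 30, 16, 16
The 2 values of 16 occupy positions 5–6 → average rank (5+6)/2 = 5.5.
Site 2 values → pooled ranks: 30→4, 16→5.5
Rank sum = 4 + 5.5 = 9.5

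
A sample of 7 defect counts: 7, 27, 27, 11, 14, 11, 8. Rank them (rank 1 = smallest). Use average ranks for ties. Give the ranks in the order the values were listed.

Sorted (ascending): 7, 8, 11, 11, 14, 27, 27
The 2 values of 11 occupy positions 3–4 → average rank (3+4)/2 = 3.5.
The 2 values of 27 occupy positions 6–7 → average rank (6+7)/2 = 6.5.

1, 6.5, 6.5, 3.5, 5, 3.5, 2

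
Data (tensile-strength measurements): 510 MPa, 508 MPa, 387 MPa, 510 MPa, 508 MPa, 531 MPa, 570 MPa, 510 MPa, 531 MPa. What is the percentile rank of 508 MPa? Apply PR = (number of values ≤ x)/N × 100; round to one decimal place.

N = 9.
Strictly below 508: 1. Equal to 508: 2.
PR = 3/9 × 100 = 33.3

33.3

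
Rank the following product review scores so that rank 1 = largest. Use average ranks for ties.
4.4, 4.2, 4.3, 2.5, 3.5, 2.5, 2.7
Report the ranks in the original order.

Sorted (descending): 4.4, 4.3, 4.2, 3.5, 2.7, 2.5, 2.5
The 2 values of 2.5 occupy positions 6–7 → average rank (6+7)/2 = 6.5.

1, 3, 2, 6.5, 4, 6.5, 5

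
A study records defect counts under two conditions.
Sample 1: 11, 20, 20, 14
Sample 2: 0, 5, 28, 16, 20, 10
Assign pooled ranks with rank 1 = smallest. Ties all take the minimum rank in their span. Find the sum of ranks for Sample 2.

29

Sorted (ascending): 0, 5, 10, 11, 14, 16, 20, 20, 20, 28
The 3 values of 20 occupy positions 7–9 → each gets rank 7.
Sample 2 values → pooled ranks: 0→1, 5→2, 28→10, 16→6, 20→7, 10→3
Rank sum = 1 + 2 + 10 + 6 + 7 + 3 = 29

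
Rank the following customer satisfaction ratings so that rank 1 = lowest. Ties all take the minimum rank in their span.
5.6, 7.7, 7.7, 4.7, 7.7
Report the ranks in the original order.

2, 3, 3, 1, 3

Sorted (ascending): 4.7, 5.6, 7.7, 7.7, 7.7
The 3 values of 7.7 occupy positions 3–5 → each gets rank 3.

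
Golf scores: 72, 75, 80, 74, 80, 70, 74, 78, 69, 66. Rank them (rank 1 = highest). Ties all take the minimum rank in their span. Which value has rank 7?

Sorted (descending): 80, 80, 78, 75, 74, 74, 72, 70, 69, 66
The 2 values of 80 occupy positions 1–2 → each gets rank 1.
The 2 values of 74 occupy positions 5–6 → each gets rank 5.
Rank 7 → value 72.

72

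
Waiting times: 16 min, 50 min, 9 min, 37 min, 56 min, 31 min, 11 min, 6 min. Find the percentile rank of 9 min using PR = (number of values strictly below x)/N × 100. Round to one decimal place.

N = 8.
Strictly below 9: 1. Equal to 9: 1.
PR = 1/8 × 100 = 12.5

12.5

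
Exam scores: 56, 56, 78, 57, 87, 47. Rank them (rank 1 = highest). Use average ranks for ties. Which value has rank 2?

Sorted (descending): 87, 78, 57, 56, 56, 47
The 2 values of 56 occupy positions 4–5 → average rank (4+5)/2 = 4.5.
Rank 2 → value 78.

78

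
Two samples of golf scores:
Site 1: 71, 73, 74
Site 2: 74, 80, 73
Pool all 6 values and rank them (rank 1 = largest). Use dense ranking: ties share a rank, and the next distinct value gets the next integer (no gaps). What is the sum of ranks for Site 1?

9

Sorted (descending): 80, 74, 74, 73, 73, 71
The 2 values of 74 share dense rank 2.
The 2 values of 73 share dense rank 3.
Remaining distinct values take the next consecutive integers.
Site 1 values → pooled ranks: 71→4, 73→3, 74→2
Rank sum = 4 + 3 + 2 = 9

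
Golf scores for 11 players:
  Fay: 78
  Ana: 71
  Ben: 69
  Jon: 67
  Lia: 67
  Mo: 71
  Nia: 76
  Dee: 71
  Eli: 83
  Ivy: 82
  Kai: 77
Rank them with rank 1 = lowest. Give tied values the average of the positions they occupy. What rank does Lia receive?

Sorted (ascending): 67, 67, 69, 71, 71, 71, 76, 77, 78, 82, 83
The 2 values of 67 occupy positions 1–2 → average rank (1+2)/2 = 1.5.
The 3 values of 71 occupy positions 4–6 → average rank 5.
Lia has value 67 → rank 1.5.

1.5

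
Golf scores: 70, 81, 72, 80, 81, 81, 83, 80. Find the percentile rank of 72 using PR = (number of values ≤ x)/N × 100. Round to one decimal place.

N = 8.
Strictly below 72: 1. Equal to 72: 1.
PR = 2/8 × 100 = 25.0

25.0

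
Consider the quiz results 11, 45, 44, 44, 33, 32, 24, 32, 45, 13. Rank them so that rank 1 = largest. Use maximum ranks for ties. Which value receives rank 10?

11

Sorted (descending): 45, 45, 44, 44, 33, 32, 32, 24, 13, 11
The 2 values of 45 occupy positions 1–2 → each gets rank 2.
The 2 values of 44 occupy positions 3–4 → each gets rank 4.
The 2 values of 32 occupy positions 6–7 → each gets rank 7.
Rank 10 → value 11.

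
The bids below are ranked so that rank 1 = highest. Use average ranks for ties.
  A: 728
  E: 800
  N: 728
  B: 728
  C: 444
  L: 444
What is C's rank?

Sorted (descending): 800, 728, 728, 728, 444, 444
The 3 values of 728 occupy positions 2–4 → average rank 3.
The 2 values of 444 occupy positions 5–6 → average rank (5+6)/2 = 5.5.
C has value 444 → rank 5.5.

5.5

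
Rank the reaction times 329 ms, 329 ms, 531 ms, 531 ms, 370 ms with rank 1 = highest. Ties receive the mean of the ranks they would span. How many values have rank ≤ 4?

3

Sorted (descending): 531, 531, 370, 329, 329
The 2 values of 531 occupy positions 1–2 → average rank (1+2)/2 = 1.5.
The 2 values of 329 occupy positions 4–5 → average rank (4+5)/2 = 4.5.
Ranks ≤ 4: {1.5, 1.5, 3} → 3 values.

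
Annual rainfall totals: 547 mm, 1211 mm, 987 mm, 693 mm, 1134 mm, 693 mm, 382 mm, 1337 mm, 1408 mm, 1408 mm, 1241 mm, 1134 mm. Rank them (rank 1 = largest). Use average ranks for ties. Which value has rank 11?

547

Sorted (descending): 1408, 1408, 1337, 1241, 1211, 1134, 1134, 987, 693, 693, 547, 382
The 2 values of 1408 occupy positions 1–2 → average rank (1+2)/2 = 1.5.
The 2 values of 1134 occupy positions 6–7 → average rank (6+7)/2 = 6.5.
The 2 values of 693 occupy positions 9–10 → average rank (9+10)/2 = 9.5.
Rank 11 → value 547.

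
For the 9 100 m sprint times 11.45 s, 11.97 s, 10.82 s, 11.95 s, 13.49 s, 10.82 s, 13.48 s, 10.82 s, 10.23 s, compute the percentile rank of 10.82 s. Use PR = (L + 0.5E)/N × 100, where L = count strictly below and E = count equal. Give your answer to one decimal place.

27.8

N = 9.
Strictly below 10.82: 1. Equal to 10.82: 3.
PR = (1 + 0.5·3)/9 × 100 = 27.8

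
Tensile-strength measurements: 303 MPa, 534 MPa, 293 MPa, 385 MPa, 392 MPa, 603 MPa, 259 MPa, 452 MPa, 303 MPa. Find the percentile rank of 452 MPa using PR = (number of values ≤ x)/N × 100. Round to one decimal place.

N = 9.
Strictly below 452: 6. Equal to 452: 1.
PR = 7/9 × 100 = 77.8

77.8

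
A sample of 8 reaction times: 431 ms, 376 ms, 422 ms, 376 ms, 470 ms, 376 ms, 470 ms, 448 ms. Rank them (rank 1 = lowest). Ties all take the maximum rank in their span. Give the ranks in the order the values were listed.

Sorted (ascending): 376, 376, 376, 422, 431, 448, 470, 470
The 3 values of 376 occupy positions 1–3 → each gets rank 3.
The 2 values of 470 occupy positions 7–8 → each gets rank 8.

5, 3, 4, 3, 8, 3, 8, 6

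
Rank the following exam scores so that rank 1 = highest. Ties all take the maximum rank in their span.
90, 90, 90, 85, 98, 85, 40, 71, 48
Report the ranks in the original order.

4, 4, 4, 6, 1, 6, 9, 7, 8

Sorted (descending): 98, 90, 90, 90, 85, 85, 71, 48, 40
The 3 values of 90 occupy positions 2–4 → each gets rank 4.
The 2 values of 85 occupy positions 5–6 → each gets rank 6.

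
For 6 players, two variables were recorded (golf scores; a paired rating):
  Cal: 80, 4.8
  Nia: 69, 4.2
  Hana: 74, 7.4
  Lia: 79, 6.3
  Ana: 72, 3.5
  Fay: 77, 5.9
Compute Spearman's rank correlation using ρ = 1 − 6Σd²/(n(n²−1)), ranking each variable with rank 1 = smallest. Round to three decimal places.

Ranks of variable 1: 6, 1, 3, 5, 2, 4
Ranks of variable 2: 3, 2, 6, 5, 1, 4
d = r₁ − r₂: 3, -1, -3, 0, 1, 0
d²: 9, 1, 9, 0, 1, 0; Σd² = 20
ρ = 1 − 6·20/(6·35) = 1 − 120/210 = 0.429

0.429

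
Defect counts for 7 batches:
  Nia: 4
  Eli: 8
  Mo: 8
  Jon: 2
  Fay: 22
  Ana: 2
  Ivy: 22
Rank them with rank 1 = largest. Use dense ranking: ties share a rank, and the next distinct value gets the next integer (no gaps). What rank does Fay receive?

1

Sorted (descending): 22, 22, 8, 8, 4, 2, 2
The 2 values of 22 share dense rank 1.
The 2 values of 8 share dense rank 2.
The 2 values of 2 share dense rank 4.
Remaining distinct values take the next consecutive integers.
Fay has value 22 → rank 1.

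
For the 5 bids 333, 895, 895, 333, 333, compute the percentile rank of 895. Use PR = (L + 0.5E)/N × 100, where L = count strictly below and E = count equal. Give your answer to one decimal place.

N = 5.
Strictly below 895: 3. Equal to 895: 2.
PR = (3 + 0.5·2)/5 × 100 = 80.0

80.0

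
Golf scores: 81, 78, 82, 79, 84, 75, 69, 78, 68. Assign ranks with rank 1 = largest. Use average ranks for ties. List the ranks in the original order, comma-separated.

Sorted (descending): 84, 82, 81, 79, 78, 78, 75, 69, 68
The 2 values of 78 occupy positions 5–6 → average rank (5+6)/2 = 5.5.

3, 5.5, 2, 4, 1, 7, 8, 5.5, 9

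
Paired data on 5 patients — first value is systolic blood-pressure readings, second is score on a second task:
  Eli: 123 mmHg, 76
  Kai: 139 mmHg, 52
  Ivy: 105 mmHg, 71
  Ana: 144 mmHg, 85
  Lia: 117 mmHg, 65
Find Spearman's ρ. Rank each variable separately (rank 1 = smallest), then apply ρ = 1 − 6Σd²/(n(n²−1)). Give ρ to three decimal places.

0.300

Ranks of variable 1: 3, 4, 1, 5, 2
Ranks of variable 2: 4, 1, 3, 5, 2
d = r₁ − r₂: -1, 3, -2, 0, 0
d²: 1, 9, 4, 0, 0; Σd² = 14
ρ = 1 − 6·14/(5·24) = 1 − 84/120 = 0.300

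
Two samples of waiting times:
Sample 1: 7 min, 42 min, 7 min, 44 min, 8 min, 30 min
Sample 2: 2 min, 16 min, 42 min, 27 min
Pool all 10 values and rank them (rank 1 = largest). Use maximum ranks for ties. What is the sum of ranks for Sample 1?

Sorted (descending): 44, 42, 42, 30, 27, 16, 8, 7, 7, 2
The 2 values of 42 occupy positions 2–3 → each gets rank 3.
The 2 values of 7 occupy positions 8–9 → each gets rank 9.
Sample 1 values → pooled ranks: 7→9, 42→3, 7→9, 44→1, 8→7, 30→4
Rank sum = 9 + 3 + 9 + 1 + 7 + 4 = 33

33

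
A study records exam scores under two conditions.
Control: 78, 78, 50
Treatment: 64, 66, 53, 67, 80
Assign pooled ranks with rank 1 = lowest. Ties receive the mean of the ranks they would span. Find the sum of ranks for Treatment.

22

Sorted (ascending): 50, 53, 64, 66, 67, 78, 78, 80
The 2 values of 78 occupy positions 6–7 → average rank (6+7)/2 = 6.5.
Treatment values → pooled ranks: 64→3, 66→4, 53→2, 67→5, 80→8
Rank sum = 3 + 4 + 2 + 5 + 8 = 22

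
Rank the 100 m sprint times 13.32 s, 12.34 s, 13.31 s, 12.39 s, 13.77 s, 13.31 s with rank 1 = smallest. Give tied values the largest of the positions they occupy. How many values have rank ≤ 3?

Sorted (ascending): 12.34, 12.39, 13.31, 13.31, 13.32, 13.77
The 2 values of 13.31 occupy positions 3–4 → each gets rank 4.
Ranks ≤ 3: {1, 2} → 2 values.

2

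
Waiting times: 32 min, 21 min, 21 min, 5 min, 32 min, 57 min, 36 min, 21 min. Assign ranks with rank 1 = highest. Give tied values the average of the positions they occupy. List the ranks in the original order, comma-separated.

Sorted (descending): 57, 36, 32, 32, 21, 21, 21, 5
The 2 values of 32 occupy positions 3–4 → average rank (3+4)/2 = 3.5.
The 3 values of 21 occupy positions 5–7 → average rank 6.

3.5, 6, 6, 8, 3.5, 1, 2, 6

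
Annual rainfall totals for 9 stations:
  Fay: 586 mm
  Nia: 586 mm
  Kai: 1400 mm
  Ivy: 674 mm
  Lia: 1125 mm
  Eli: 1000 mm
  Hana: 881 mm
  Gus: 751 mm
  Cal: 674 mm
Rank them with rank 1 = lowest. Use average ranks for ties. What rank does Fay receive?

1.5

Sorted (ascending): 586, 586, 674, 674, 751, 881, 1000, 1125, 1400
The 2 values of 586 occupy positions 1–2 → average rank (1+2)/2 = 1.5.
The 2 values of 674 occupy positions 3–4 → average rank (3+4)/2 = 3.5.
Fay has value 586 mm → rank 1.5.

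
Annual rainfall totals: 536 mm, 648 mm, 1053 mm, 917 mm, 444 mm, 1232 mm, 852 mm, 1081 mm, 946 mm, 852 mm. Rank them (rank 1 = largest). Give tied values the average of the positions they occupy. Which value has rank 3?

Sorted (descending): 1232, 1081, 1053, 946, 917, 852, 852, 648, 536, 444
The 2 values of 852 occupy positions 6–7 → average rank (6+7)/2 = 6.5.
Rank 3 → value 1053.

1053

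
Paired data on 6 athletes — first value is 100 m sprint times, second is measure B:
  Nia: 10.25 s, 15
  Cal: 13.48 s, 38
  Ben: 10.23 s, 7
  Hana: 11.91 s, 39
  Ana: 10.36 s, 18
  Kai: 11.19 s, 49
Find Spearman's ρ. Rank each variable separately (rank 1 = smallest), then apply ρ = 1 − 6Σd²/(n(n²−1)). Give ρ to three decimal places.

Ranks of variable 1: 2, 6, 1, 5, 3, 4
Ranks of variable 2: 2, 4, 1, 5, 3, 6
d = r₁ − r₂: 0, 2, 0, 0, 0, -2
d²: 0, 4, 0, 0, 0, 4; Σd² = 8
ρ = 1 − 6·8/(6·35) = 1 − 48/210 = 0.771

0.771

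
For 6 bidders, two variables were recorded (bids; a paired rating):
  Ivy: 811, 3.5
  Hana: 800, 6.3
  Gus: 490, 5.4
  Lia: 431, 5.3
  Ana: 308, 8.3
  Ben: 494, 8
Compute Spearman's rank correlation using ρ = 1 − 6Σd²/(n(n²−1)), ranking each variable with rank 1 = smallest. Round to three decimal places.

Ranks of variable 1: 6, 5, 3, 2, 1, 4
Ranks of variable 2: 1, 4, 3, 2, 6, 5
d = r₁ − r₂: 5, 1, 0, 0, -5, -1
d²: 25, 1, 0, 0, 25, 1; Σd² = 52
ρ = 1 − 6·52/(6·35) = 1 − 312/210 = -0.486

-0.486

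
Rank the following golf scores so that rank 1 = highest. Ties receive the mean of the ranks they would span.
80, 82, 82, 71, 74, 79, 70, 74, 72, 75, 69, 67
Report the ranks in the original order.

Sorted (descending): 82, 82, 80, 79, 75, 74, 74, 72, 71, 70, 69, 67
The 2 values of 82 occupy positions 1–2 → average rank (1+2)/2 = 1.5.
The 2 values of 74 occupy positions 6–7 → average rank (6+7)/2 = 6.5.

3, 1.5, 1.5, 9, 6.5, 4, 10, 6.5, 8, 5, 11, 12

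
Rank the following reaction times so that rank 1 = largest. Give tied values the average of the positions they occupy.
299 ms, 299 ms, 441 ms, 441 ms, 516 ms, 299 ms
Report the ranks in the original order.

5, 5, 2.5, 2.5, 1, 5

Sorted (descending): 516, 441, 441, 299, 299, 299
The 2 values of 441 occupy positions 2–3 → average rank (2+3)/2 = 2.5.
The 3 values of 299 occupy positions 4–6 → average rank 5.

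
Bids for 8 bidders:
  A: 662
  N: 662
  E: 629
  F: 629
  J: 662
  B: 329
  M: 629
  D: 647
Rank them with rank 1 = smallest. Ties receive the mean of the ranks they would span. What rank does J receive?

Sorted (ascending): 329, 629, 629, 629, 647, 662, 662, 662
The 3 values of 629 occupy positions 2–4 → average rank 3.
The 3 values of 662 occupy positions 6–8 → average rank 7.
J has value 662 → rank 7.

7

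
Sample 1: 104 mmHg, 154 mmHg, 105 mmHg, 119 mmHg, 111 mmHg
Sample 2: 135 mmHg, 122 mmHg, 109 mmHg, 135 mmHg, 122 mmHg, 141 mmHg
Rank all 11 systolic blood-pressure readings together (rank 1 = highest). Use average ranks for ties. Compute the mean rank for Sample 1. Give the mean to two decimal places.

7.40

Sorted (descending): 154, 141, 135, 135, 122, 122, 119, 111, 109, 105, 104
The 2 values of 135 occupy positions 3–4 → average rank (3+4)/2 = 3.5.
The 2 values of 122 occupy positions 5–6 → average rank (5+6)/2 = 5.5.
Sample 1 values → pooled ranks: 104→11, 154→1, 105→10, 119→7, 111→8
Mean rank = (11 + 1 + 10 + 7 + 8) / 5 = 7.40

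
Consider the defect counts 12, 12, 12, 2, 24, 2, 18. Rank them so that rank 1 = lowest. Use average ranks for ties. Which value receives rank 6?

18

Sorted (ascending): 2, 2, 12, 12, 12, 18, 24
The 2 values of 2 occupy positions 1–2 → average rank (1+2)/2 = 1.5.
The 3 values of 12 occupy positions 3–5 → average rank 4.
Rank 6 → value 18.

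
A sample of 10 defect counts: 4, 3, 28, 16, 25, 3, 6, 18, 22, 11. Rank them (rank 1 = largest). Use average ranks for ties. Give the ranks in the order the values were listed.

Sorted (descending): 28, 25, 22, 18, 16, 11, 6, 4, 3, 3
The 2 values of 3 occupy positions 9–10 → average rank (9+10)/2 = 9.5.

8, 9.5, 1, 5, 2, 9.5, 7, 4, 3, 6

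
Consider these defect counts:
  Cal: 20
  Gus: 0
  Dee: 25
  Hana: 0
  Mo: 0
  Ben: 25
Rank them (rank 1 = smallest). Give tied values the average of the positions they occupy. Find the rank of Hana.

2

Sorted (ascending): 0, 0, 0, 20, 25, 25
The 3 values of 0 occupy positions 1–3 → average rank 2.
The 2 values of 25 occupy positions 5–6 → average rank (5+6)/2 = 5.5.
Hana has value 0 → rank 2.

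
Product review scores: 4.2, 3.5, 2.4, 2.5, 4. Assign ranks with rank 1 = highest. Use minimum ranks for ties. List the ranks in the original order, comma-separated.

Sorted (descending): 4.2, 4, 3.5, 2.5, 2.4
No ties — each value takes its position as its rank.

1, 3, 5, 4, 2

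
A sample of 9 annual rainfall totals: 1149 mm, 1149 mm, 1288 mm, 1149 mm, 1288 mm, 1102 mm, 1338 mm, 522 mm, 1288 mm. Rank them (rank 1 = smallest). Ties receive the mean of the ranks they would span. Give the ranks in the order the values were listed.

4, 4, 7, 4, 7, 2, 9, 1, 7

Sorted (ascending): 522, 1102, 1149, 1149, 1149, 1288, 1288, 1288, 1338
The 3 values of 1149 occupy positions 3–5 → average rank 4.
The 3 values of 1288 occupy positions 6–8 → average rank 7.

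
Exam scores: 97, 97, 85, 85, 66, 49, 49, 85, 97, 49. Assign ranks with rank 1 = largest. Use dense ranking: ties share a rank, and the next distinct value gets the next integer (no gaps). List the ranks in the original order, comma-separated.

Sorted (descending): 97, 97, 97, 85, 85, 85, 66, 49, 49, 49
The 3 values of 97 share dense rank 1.
The 3 values of 85 share dense rank 2.
The 3 values of 49 share dense rank 4.
Remaining distinct values take the next consecutive integers.

1, 1, 2, 2, 3, 4, 4, 2, 1, 4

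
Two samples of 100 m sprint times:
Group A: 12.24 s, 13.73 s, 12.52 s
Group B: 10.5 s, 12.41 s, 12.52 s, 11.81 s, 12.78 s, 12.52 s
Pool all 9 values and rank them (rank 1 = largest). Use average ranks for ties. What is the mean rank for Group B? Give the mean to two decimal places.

Sorted (descending): 13.73, 12.78, 12.52, 12.52, 12.52, 12.41, 12.24, 11.81, 10.5
The 3 values of 12.52 occupy positions 3–5 → average rank 4.
Group B values → pooled ranks: 10.5→9, 12.41→6, 12.52→4, 11.81→8, 12.78→2, 12.52→4
Mean rank = (9 + 6 + 4 + 8 + 2 + 4) / 6 = 5.50

5.50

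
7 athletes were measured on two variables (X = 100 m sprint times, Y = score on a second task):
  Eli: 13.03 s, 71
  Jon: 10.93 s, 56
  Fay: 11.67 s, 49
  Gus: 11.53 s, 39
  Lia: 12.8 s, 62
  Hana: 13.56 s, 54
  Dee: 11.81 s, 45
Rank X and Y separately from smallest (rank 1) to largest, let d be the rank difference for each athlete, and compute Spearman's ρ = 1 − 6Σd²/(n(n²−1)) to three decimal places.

Ranks of variable 1: 6, 1, 3, 2, 5, 7, 4
Ranks of variable 2: 7, 5, 3, 1, 6, 4, 2
d = r₁ − r₂: -1, -4, 0, 1, -1, 3, 2
d²: 1, 16, 0, 1, 1, 9, 4; Σd² = 32
ρ = 1 − 6·32/(7·48) = 1 − 192/336 = 0.429

0.429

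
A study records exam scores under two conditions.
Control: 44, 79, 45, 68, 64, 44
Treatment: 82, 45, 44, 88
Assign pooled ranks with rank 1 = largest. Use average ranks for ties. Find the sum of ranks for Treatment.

Sorted (descending): 88, 82, 79, 68, 64, 45, 45, 44, 44, 44
The 2 values of 45 occupy positions 6–7 → average rank (6+7)/2 = 6.5.
The 3 values of 44 occupy positions 8–10 → average rank 9.
Treatment values → pooled ranks: 82→2, 45→6.5, 44→9, 88→1
Rank sum = 2 + 6.5 + 9 + 1 = 18.5

18.5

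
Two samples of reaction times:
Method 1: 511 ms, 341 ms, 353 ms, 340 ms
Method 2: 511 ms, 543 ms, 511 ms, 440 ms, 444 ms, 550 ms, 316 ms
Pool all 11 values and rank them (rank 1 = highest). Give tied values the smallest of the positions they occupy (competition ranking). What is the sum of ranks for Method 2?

Sorted (descending): 550, 543, 511, 511, 511, 444, 440, 353, 341, 340, 316
The 3 values of 511 occupy positions 3–5 → each gets rank 3.
Method 2 values → pooled ranks: 511→3, 543→2, 511→3, 440→7, 444→6, 550→1, 316→11
Rank sum = 3 + 2 + 3 + 7 + 6 + 1 + 11 = 33

33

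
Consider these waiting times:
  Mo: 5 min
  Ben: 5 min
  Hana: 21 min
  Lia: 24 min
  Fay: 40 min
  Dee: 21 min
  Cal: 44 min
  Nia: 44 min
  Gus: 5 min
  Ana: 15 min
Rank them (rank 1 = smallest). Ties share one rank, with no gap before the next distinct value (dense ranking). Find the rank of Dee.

3

Sorted (ascending): 5, 5, 5, 15, 21, 21, 24, 40, 44, 44
The 3 values of 5 share dense rank 1.
The 2 values of 21 share dense rank 3.
The 2 values of 44 share dense rank 6.
Remaining distinct values take the next consecutive integers.
Dee has value 21 min → rank 3.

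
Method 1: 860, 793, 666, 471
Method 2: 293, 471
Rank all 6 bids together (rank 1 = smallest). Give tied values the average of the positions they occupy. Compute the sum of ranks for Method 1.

Sorted (ascending): 293, 471, 471, 666, 793, 860
The 2 values of 471 occupy positions 2–3 → average rank (2+3)/2 = 2.5.
Method 1 values → pooled ranks: 860→6, 793→5, 666→4, 471→2.5
Rank sum = 6 + 5 + 4 + 2.5 = 17.5

17.5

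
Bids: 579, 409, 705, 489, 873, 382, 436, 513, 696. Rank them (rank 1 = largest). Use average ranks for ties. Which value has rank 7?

436

Sorted (descending): 873, 705, 696, 579, 513, 489, 436, 409, 382
No ties — each value takes its position as its rank.
Rank 7 → value 436.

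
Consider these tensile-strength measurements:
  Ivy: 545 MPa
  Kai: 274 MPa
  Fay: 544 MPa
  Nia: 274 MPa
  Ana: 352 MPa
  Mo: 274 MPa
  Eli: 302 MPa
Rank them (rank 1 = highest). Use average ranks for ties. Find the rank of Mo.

Sorted (descending): 545, 544, 352, 302, 274, 274, 274
The 3 values of 274 occupy positions 5–7 → average rank 6.
Mo has value 274 MPa → rank 6.

6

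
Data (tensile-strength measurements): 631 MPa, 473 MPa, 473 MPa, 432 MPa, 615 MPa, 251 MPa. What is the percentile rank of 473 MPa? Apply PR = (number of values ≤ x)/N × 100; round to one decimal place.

66.7

N = 6.
Strictly below 473: 2. Equal to 473: 2.
PR = 4/6 × 100 = 66.7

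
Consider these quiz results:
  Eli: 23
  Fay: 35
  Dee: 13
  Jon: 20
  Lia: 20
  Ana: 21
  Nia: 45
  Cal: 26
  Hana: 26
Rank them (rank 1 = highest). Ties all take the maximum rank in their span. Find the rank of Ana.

6

Sorted (descending): 45, 35, 26, 26, 23, 21, 20, 20, 13
The 2 values of 26 occupy positions 3–4 → each gets rank 4.
The 2 values of 20 occupy positions 7–8 → each gets rank 8.
Ana has value 21 → rank 6.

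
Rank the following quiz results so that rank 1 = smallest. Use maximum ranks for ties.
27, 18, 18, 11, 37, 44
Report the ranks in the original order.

4, 3, 3, 1, 5, 6

Sorted (ascending): 11, 18, 18, 27, 37, 44
The 2 values of 18 occupy positions 2–3 → each gets rank 3.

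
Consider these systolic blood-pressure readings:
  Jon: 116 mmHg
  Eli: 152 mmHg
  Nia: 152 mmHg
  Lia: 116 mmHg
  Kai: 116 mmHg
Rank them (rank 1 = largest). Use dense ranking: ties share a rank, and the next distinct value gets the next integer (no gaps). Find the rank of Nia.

1

Sorted (descending): 152, 152, 116, 116, 116
The 2 values of 152 share dense rank 1.
The 3 values of 116 share dense rank 2.
Nia has value 152 mmHg → rank 1.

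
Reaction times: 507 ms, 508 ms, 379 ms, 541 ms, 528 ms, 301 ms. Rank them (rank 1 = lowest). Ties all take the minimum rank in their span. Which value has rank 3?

Sorted (ascending): 301, 379, 507, 508, 528, 541
No ties — each value takes its position as its rank.
Rank 3 → value 507.

507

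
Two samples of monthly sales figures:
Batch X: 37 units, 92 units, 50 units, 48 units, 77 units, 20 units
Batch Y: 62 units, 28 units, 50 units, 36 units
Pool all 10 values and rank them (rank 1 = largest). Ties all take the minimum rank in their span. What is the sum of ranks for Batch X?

30

Sorted (descending): 92, 77, 62, 50, 50, 48, 37, 36, 28, 20
The 2 values of 50 occupy positions 4–5 → each gets rank 4.
Batch X values → pooled ranks: 37→7, 92→1, 50→4, 48→6, 77→2, 20→10
Rank sum = 7 + 1 + 4 + 6 + 2 + 10 = 30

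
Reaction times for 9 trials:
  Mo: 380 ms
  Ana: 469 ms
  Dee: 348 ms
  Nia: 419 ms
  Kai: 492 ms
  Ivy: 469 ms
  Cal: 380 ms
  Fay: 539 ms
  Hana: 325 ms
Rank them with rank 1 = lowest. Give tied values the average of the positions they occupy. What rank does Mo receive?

3.5

Sorted (ascending): 325, 348, 380, 380, 419, 469, 469, 492, 539
The 2 values of 380 occupy positions 3–4 → average rank (3+4)/2 = 3.5.
The 2 values of 469 occupy positions 6–7 → average rank (6+7)/2 = 6.5.
Mo has value 380 ms → rank 3.5.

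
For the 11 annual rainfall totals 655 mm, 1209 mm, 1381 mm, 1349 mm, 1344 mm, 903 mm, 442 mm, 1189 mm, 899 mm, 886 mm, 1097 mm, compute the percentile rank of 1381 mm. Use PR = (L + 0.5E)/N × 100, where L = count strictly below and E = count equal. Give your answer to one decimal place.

95.5

N = 11.
Strictly below 1381: 10. Equal to 1381: 1.
PR = (10 + 0.5·1)/11 × 100 = 95.5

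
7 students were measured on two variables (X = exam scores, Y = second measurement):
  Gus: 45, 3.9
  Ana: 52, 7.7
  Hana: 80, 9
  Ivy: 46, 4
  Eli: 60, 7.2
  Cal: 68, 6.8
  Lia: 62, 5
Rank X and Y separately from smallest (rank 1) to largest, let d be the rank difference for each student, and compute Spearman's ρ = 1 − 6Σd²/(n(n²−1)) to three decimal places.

Ranks of variable 1: 1, 3, 7, 2, 4, 6, 5
Ranks of variable 2: 1, 6, 7, 2, 5, 4, 3
d = r₁ − r₂: 0, -3, 0, 0, -1, 2, 2
d²: 0, 9, 0, 0, 1, 4, 4; Σd² = 18
ρ = 1 − 6·18/(7·48) = 1 − 108/336 = 0.679

0.679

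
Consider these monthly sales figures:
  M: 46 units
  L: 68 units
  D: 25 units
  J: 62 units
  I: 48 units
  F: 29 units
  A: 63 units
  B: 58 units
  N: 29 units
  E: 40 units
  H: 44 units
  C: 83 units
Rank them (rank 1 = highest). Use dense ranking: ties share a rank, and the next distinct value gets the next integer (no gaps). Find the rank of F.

10

Sorted (descending): 83, 68, 63, 62, 58, 48, 46, 44, 40, 29, 29, 25
The 2 values of 29 share dense rank 10.
Remaining distinct values take the next consecutive integers.
F has value 29 units → rank 10.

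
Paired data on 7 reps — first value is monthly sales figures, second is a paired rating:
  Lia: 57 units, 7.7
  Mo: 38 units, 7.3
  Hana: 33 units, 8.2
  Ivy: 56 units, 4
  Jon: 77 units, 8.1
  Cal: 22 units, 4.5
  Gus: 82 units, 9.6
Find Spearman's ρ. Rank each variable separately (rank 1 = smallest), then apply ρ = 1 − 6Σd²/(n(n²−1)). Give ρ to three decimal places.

0.500

Ranks of variable 1: 5, 3, 2, 4, 6, 1, 7
Ranks of variable 2: 4, 3, 6, 1, 5, 2, 7
d = r₁ − r₂: 1, 0, -4, 3, 1, -1, 0
d²: 1, 0, 16, 9, 1, 1, 0; Σd² = 28
ρ = 1 − 6·28/(7·48) = 1 − 168/336 = 0.500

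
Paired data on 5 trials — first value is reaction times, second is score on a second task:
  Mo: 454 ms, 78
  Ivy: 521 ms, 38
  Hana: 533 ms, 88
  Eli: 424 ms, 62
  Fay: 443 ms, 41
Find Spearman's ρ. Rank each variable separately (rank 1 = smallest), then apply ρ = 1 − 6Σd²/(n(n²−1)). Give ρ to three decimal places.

Ranks of variable 1: 3, 4, 5, 1, 2
Ranks of variable 2: 4, 1, 5, 3, 2
d = r₁ − r₂: -1, 3, 0, -2, 0
d²: 1, 9, 0, 4, 0; Σd² = 14
ρ = 1 − 6·14/(5·24) = 1 − 84/120 = 0.300

0.300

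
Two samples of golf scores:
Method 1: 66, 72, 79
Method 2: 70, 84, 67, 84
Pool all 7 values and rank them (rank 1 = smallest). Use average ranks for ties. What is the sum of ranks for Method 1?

Sorted (ascending): 66, 67, 70, 72, 79, 84, 84
The 2 values of 84 occupy positions 6–7 → average rank (6+7)/2 = 6.5.
Method 1 values → pooled ranks: 66→1, 72→4, 79→5
Rank sum = 1 + 4 + 5 = 10

10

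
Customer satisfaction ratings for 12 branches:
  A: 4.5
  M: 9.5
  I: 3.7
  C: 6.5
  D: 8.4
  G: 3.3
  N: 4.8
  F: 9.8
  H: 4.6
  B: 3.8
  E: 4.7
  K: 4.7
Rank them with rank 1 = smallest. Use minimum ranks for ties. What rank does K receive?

Sorted (ascending): 3.3, 3.7, 3.8, 4.5, 4.6, 4.7, 4.7, 4.8, 6.5, 8.4, 9.5, 9.8
The 2 values of 4.7 occupy positions 6–7 → each gets rank 6.
K has value 4.7 → rank 6.

6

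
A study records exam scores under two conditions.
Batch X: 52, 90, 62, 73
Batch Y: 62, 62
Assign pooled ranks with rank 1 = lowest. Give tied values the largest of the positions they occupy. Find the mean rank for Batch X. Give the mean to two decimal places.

4.00

Sorted (ascending): 52, 62, 62, 62, 73, 90
The 3 values of 62 occupy positions 2–4 → each gets rank 4.
Batch X values → pooled ranks: 52→1, 90→6, 62→4, 73→5
Mean rank = (1 + 6 + 4 + 5) / 4 = 4.00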